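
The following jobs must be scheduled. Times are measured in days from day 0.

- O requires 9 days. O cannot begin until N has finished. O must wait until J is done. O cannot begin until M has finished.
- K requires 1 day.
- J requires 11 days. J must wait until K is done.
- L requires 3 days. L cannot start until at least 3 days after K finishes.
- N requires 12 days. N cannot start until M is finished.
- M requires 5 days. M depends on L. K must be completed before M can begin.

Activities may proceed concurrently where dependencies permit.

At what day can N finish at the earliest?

K can start immediately at day 0; it finishes at day 1.
After K (finishes day 1, plus 3-day gap → day 4), L can start at day 4 and finishes at day 7.
M has to wait for L (finishes day 7); K (finishes day 1). The latest of these is day 7, so M runs day 7 to 7 + 5 = day 12.
N cannot begin until M (finishes day 12). It runs from day 12 to 12 + 12 = day 24.

24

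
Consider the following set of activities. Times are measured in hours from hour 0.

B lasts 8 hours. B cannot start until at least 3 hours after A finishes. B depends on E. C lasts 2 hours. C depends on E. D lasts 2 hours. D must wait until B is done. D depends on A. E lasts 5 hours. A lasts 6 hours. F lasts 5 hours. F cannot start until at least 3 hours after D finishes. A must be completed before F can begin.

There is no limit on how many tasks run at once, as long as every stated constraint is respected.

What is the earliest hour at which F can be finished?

27

E can start immediately at hour 0; it finishes at hour 5.
A can start immediately at hour 0; it finishes at hour 6.
B cannot start until A (finishes hour 6, plus 3-hour gap → hour 9); E (finishes hour 5). The controlling bound is hour 9, so B finishes at 9 + 8 = hour 17.
D has to wait for B (finishes hour 17); A (finishes hour 6). The latest of these is hour 17, so D runs hour 17 to 17 + 2 = hour 19.
For F: D (finishes hour 19, plus 3-hour gap → hour 22); A (finishes hour 6). Taking the maximum gives a start of hour 22, and it finishes at 22 + 5 = hour 27.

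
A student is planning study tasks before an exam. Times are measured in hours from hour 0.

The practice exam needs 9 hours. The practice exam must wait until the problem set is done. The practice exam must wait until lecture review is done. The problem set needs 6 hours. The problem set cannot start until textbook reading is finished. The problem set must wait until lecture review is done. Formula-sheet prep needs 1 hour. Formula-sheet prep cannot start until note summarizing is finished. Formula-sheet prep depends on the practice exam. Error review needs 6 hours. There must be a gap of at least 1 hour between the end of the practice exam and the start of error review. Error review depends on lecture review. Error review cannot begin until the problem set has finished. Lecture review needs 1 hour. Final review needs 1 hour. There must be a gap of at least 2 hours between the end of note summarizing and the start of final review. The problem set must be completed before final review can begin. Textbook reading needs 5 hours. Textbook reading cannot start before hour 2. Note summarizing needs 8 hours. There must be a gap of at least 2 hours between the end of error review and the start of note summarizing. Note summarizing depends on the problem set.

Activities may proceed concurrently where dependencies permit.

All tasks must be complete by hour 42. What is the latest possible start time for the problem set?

Formula-sheet prep has no dependents, so it just needs to finish by hour 42. Starting by 42 − 1 = hour 41 achieves that.
Final review has no dependents, so it just needs to finish by hour 42. Starting by 42 − 1 = hour 41 achieves that.
Note summarizing must finish in time for formula-sheet prep (must start by hour 41); final review (must start by hour 41, minus 2-hour gap → hour 39). The tightest is hour 39, so note summarizing must start by 39 − 8 = hour 31.
Error review has to be done before note summarizing (must start by hour 31, minus 2-hour gap → hour 29). That means finishing by hour 29, i.e. starting by 29 − 6 = hour 23.
The practice exam feeds error review (must start by hour 23, minus 1-hour gap → hour 22); formula-sheet prep (must start by hour 41). Taking the minimum, the practice exam must finish by hour 22 and start by 22 − 9 = hour 13.
The problem set must finish in time for the practice exam (must start by hour 13); error review (must start by hour 23); note summarizing (must start by hour 31); final review (must start by hour 41). The tightest is hour 13, so the problem set must start by 13 − 6 = hour 7.

7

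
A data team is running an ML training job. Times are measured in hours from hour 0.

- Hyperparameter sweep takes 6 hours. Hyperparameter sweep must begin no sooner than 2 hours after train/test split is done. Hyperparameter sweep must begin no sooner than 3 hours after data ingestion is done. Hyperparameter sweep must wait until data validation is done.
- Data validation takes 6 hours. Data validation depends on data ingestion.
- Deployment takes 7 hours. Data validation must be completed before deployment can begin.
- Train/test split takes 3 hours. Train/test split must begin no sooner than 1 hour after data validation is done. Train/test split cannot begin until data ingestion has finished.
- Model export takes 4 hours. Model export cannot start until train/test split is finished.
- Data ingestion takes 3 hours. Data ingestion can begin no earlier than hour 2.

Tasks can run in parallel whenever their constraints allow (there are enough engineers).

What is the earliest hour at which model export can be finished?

Data ingestion cannot begin until its own release at hour 2. It runs from hour 2 to 2 + 3 = hour 5.
Data validation cannot begin until data ingestion (finishes hour 5). It runs from hour 5 to 5 + 6 = hour 11.
Train/test split has to wait for data validation (finishes hour 11, plus 1-hour gap → hour 12); data ingestion (finishes hour 5). The latest of these is hour 12, so train/test split runs hour 12 to 12 + 3 = hour 15.
After train/test split (finishes hour 15), model export can start at hour 15 and finishes at hour 19.

19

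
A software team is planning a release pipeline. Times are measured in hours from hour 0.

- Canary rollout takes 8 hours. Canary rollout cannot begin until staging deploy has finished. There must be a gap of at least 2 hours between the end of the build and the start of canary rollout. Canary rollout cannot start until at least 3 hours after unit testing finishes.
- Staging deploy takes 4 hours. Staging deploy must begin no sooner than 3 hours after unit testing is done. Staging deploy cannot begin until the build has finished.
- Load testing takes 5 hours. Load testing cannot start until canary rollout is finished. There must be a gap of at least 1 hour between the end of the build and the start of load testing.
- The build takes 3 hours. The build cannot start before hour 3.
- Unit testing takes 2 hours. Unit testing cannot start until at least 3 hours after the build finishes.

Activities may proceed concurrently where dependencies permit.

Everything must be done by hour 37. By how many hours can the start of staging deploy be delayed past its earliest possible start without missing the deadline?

6

The build waits on its own release at hour 3, so it starts at hour 3 and finishes at 3 + 3 = hour 6.
After the build (finishes hour 6, plus 3-hour gap → hour 9), unit testing can start at hour 9 and finishes at hour 11.
Staging deploy needs all of unit testing (finishes hour 11, plus 3-hour gap → hour 14); the build (finishes hour 6). That puts its earliest start at hour 14; it finishes at 14 + 4 = hour 18.

Working backward from the deadline:
Load testing has no dependents, so it just needs to finish by hour 37. Starting by 37 − 5 = hour 32 achieves that.
Canary rollout has to be done before load testing (must start by hour 32). That means finishing by hour 32, i.e. starting by 32 − 8 = hour 24.
Since canary rollout (must start by hour 24) depends on it, staging deploy must finish by hour 24. Backing off its 4-hour duration gives a latest start of hour 20.
So staging deploy can start as early as hour 14 and as late as hour 20, giving 20 − 14 = 6 hours of slack.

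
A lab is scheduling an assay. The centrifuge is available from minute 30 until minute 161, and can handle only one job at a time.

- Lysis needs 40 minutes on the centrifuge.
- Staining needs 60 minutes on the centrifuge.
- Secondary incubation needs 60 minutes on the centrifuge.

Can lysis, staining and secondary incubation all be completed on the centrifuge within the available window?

No

The centrifuge window is 161 − 30 = 131 minutes.
Running back to back, the jobs need 40 + 60 + 60 = 160 minutes on the centrifuge.
Since 160 > 131, they cannot all fit.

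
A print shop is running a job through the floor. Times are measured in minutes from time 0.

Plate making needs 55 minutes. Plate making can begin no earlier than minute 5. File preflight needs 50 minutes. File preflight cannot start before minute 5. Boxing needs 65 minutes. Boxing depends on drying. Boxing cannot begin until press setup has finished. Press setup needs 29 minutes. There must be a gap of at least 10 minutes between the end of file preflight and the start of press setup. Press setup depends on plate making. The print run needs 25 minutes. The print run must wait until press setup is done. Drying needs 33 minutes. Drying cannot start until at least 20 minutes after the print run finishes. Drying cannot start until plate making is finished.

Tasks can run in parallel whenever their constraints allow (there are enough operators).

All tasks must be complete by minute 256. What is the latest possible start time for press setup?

84

Boxing has no dependents, so it just needs to finish by minute 256. Starting by 256 − 65 = minute 191 achieves that.
Since boxing (must start by minute 191) depends on it, drying must finish by minute 191. Backing off its 33-minute duration gives a latest start of minute 158.
The print run has to be done before drying (must start by minute 158, minus 20-minute gap → minute 138). That means finishing by minute 138, i.e. starting by 138 − 25 = minute 113.
Press setup has several dependents: the print run (must start by minute 113); boxing (must start by minute 191). The earliest of those limits is minute 113, so press setup must start by 113 − 29 = minute 84.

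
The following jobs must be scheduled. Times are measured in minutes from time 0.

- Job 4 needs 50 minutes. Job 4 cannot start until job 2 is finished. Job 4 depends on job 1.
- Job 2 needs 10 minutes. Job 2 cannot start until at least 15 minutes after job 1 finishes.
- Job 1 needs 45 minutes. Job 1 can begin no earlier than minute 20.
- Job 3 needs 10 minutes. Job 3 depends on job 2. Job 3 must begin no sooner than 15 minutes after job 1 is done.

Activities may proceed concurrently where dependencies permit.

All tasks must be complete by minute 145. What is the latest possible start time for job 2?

85

Job 3 has no dependents, so it just needs to finish by minute 145. Starting by 145 − 10 = minute 135 achieves that.
To finish by minute 145, job 4 (duration 50) must start no later than minute 95.
Job 2 feeds job 3 (must start by minute 135); job 4 (must start by minute 95). Taking the minimum, job 2 must finish by minute 95 and start by 95 − 10 = minute 85.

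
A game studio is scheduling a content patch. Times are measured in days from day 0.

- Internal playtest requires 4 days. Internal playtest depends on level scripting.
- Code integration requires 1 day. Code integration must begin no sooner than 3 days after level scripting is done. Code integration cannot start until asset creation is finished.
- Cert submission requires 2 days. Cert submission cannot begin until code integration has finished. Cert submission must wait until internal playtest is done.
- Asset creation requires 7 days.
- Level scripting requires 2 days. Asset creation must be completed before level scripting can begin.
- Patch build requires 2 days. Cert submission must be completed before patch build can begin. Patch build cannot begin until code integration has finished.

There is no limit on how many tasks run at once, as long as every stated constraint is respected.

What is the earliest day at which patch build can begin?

Asset creation has no prerequisites, so it starts at day 0 and finishes at day 7.
Level scripting cannot begin until asset creation (finishes day 7). It runs from day 7 to 7 + 2 = day 9.
Internal playtest cannot begin until level scripting (finishes day 9). It runs from day 9 to 9 + 4 = day 13.
For code integration: level scripting (finishes day 9, plus 3-day gap → day 12); asset creation (finishes day 7). Taking the maximum gives a start of day 12, and it finishes at 12 + 1 = day 13.
Cert submission has to wait for code integration (finishes day 13); internal playtest (finishes day 13). The latest of these is day 13, so cert submission runs day 13 to 13 + 2 = day 15.
Patch build waits on cert submission (finishes day 15); code integration (finishes day 13). The latest of these is day 15, which is the earliest patch build can start.

15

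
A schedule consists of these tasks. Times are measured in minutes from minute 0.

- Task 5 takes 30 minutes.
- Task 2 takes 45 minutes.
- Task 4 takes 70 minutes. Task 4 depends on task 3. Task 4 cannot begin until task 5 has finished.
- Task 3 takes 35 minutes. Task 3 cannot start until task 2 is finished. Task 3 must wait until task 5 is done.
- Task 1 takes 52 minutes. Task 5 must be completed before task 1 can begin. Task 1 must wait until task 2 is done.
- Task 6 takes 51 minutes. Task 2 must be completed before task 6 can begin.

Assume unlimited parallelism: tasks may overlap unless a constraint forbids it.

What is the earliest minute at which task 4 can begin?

80

Task 5 can start immediately at minute 0; it finishes at minute 30.
Nothing blocks task 2, so it runs from minute 0 to minute 45.
Task 3 needs all of task 2 (finishes minute 45); task 5 (finishes minute 30). That puts its earliest start at minute 45; it finishes at 45 + 35 = minute 80.
Task 4 waits on task 3 (finishes minute 80); task 5 (finishes minute 30). The latest of these is minute 80, which is the earliest task 4 can start.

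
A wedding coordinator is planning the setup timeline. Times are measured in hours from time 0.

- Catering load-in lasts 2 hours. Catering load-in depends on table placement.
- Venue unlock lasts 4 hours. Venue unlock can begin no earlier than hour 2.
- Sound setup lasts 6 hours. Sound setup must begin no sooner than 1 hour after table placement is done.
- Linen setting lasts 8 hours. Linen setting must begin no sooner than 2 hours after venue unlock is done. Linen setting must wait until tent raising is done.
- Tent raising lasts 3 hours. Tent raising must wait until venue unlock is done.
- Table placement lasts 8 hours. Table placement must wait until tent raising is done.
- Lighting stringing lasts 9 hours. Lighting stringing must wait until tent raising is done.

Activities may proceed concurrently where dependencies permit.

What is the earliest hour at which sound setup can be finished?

24

Venue unlock cannot begin until its own release at hour 2. It runs from hour 2 to 2 + 4 = hour 6.
Tent raising waits on venue unlock (finishes hour 6), so it starts at hour 6 and finishes at 6 + 3 = hour 9.
Table placement cannot begin until tent raising (finishes hour 9). It runs from hour 9 to 9 + 8 = hour 17.
After table placement (finishes hour 17, plus 1-hour gap → hour 18), sound setup can start at hour 18 and finishes at hour 24.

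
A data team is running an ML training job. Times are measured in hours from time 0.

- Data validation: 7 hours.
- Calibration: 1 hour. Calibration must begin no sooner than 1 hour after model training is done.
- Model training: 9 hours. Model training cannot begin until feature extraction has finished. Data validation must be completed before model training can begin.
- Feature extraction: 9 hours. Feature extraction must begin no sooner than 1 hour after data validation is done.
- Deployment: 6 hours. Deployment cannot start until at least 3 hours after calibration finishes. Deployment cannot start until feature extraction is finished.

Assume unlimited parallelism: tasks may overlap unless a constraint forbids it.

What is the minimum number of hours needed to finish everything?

37

Nothing blocks data validation, so it runs from hour 0 to hour 7.
Feature extraction waits on data validation (finishes hour 7, plus 1-hour gap → hour 8), so it starts at hour 8 and finishes at 8 + 9 = hour 17.
Model training cannot start until feature extraction (finishes hour 17); data validation (finishes hour 7). The controlling bound is hour 17, so model training finishes at 17 + 9 = hour 26.
After model training (finishes hour 26, plus 1-hour gap → hour 27), calibration can start at hour 27 and finishes at hour 28.
Deployment needs all of calibration (finishes hour 28, plus 3-hour gap → hour 31); feature extraction (finishes hour 17). That puts its earliest start at hour 31; it finishes at 31 + 6 = hour 37.
All tasks are finished once the last one completes. Finish times: Data validation at 7, Feature extraction at 17, Model training at 26, Calibration at 28, Deployment at 37. The latest is hour 37.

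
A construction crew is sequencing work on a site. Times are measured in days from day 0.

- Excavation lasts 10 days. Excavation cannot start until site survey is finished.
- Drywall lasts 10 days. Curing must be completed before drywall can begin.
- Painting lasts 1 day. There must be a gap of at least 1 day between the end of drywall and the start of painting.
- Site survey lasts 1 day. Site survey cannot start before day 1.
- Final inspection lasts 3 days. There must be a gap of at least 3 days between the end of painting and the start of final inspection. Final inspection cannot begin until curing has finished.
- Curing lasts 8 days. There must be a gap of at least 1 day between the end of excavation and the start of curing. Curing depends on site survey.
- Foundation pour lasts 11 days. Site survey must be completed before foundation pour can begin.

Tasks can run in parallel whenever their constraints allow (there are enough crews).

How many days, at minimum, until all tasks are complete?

39

After its own release at day 1, site survey can start at day 1 and finishes at day 2.
Foundation pour waits on site survey (finishes day 2), so it starts at day 2 and finishes at 2 + 11 = day 13.
Excavation cannot begin until site survey (finishes day 2). It runs from day 2 to 2 + 10 = day 12.
Curing has to wait for excavation (finishes day 12, plus 1-day gap → day 13); site survey (finishes day 2). The latest of these is day 13, so curing runs day 13 to 13 + 8 = day 21.
After curing (finishes day 21), drywall can start at day 21 and finishes at day 31.
After drywall (finishes day 31, plus 1-day gap → day 32), painting can start at day 32 and finishes at day 33.
For final inspection: painting (finishes day 33, plus 3-day gap → day 36); curing (finishes day 21). Taking the maximum gives a start of day 36, and it finishes at 36 + 3 = day 39.
All tasks are finished once the last one completes. Finish times: Site survey at 2, Excavation at 12, Foundation pour at 13, Curing at 21, Drywall at 31, Painting at 33, Final inspection at 39. The latest is day 39.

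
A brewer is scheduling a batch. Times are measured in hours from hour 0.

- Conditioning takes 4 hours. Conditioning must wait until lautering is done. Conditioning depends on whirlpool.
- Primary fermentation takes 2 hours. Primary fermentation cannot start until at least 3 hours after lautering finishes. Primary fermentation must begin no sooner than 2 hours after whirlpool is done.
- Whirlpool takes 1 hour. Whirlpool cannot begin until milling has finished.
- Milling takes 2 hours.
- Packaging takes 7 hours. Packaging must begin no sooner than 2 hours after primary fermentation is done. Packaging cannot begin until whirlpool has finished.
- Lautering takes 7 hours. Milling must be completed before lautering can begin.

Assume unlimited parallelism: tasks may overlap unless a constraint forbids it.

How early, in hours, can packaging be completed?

23

Milling has no prerequisites, so it starts at hour 0 and finishes at hour 2.
Whirlpool waits on milling (finishes hour 2), so it starts at hour 2 and finishes at 2 + 1 = hour 3.
After milling (finishes hour 2), lautering can start at hour 2 and finishes at hour 9.
For primary fermentation: lautering (finishes hour 9, plus 3-hour gap → hour 12); whirlpool (finishes hour 3, plus 2-hour gap → hour 5). Taking the maximum gives a start of hour 12, and it finishes at 12 + 2 = hour 14.
Packaging cannot start until primary fermentation (finishes hour 14, plus 2-hour gap → hour 16); whirlpool (finishes hour 3). The controlling bound is hour 16, so packaging finishes at 16 + 7 = hour 23.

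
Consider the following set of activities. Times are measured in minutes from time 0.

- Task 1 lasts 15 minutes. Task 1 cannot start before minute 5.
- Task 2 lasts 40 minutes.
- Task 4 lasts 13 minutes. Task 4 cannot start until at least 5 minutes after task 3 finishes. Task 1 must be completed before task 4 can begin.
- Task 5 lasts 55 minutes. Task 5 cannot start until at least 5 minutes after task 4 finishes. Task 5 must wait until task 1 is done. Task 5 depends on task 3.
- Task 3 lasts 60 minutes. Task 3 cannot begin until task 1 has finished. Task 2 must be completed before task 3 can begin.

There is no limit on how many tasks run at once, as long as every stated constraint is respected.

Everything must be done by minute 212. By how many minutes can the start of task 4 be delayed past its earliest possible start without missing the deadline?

Nothing blocks task 2, so it runs from minute 0 to minute 40.
Task 1 waits on its own release at minute 5, so it starts at minute 5 and finishes at 5 + 15 = minute 20.
Task 3 cannot start until task 1 (finishes minute 20); task 2 (finishes minute 40). The controlling bound is minute 40, so task 3 finishes at 40 + 60 = minute 100.
Task 4 needs all of task 3 (finishes minute 100, plus 5-minute gap → minute 105); task 1 (finishes minute 20). That puts its earliest start at minute 105; it finishes at 105 + 13 = minute 118.

Working backward from the deadline:
To finish by minute 212, task 5 (duration 55) must start no later than minute 157.
Task 4 has to be done before task 5 (must start by minute 157, minus 5-minute gap → minute 152). That means finishing by minute 152, i.e. starting by 152 − 13 = minute 139.
So task 4 can start as early as minute 105 and as late as minute 139, giving 139 − 105 = 34 minutes of slack.

34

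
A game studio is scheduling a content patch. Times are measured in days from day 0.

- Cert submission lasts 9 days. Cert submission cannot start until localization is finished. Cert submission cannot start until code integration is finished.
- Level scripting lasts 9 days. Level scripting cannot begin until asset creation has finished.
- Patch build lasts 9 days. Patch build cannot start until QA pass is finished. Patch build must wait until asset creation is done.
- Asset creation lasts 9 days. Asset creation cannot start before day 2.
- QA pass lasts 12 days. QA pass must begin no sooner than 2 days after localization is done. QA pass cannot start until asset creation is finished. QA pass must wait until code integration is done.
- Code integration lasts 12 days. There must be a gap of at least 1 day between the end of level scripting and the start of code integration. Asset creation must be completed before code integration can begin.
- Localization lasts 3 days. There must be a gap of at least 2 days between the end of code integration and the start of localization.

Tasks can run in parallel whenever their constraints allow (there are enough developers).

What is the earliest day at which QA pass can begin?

40

After its own release at day 2, asset creation can start at day 2 and finishes at day 11.
Level scripting waits on asset creation (finishes day 11), so it starts at day 11 and finishes at 11 + 9 = day 20.
For code integration: level scripting (finishes day 20, plus 1-day gap → day 21); asset creation (finishes day 11). Taking the maximum gives a start of day 21, and it finishes at 21 + 12 = day 33.
Localization cannot begin until code integration (finishes day 33, plus 2-day gap → day 35). It runs from day 35 to 35 + 3 = day 38.
QA pass waits on localization (finishes day 38, plus 2-day gap → day 40); asset creation (finishes day 11); code integration (finishes day 33). The latest of these is day 40, which is the earliest QA pass can start.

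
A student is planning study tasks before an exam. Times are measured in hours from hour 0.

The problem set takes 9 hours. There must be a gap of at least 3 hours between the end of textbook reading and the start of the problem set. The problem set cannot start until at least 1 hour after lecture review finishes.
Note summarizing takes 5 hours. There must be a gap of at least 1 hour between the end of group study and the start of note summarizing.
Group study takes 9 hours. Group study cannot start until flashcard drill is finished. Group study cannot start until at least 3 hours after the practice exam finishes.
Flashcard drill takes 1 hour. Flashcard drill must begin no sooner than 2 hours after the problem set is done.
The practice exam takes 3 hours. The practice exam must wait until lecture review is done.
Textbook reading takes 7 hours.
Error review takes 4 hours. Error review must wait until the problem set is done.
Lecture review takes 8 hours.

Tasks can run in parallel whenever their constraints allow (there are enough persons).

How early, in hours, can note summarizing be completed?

Nothing blocks lecture review, so it runs from hour 0 to hour 8.
The practice exam waits on lecture review (finishes hour 8), so it starts at hour 8 and finishes at 8 + 3 = hour 11.
Textbook reading can start immediately at hour 0; it finishes at hour 7.
The problem set cannot start until textbook reading (finishes hour 7, plus 3-hour gap → hour 10); lecture review (finishes hour 8, plus 1-hour gap → hour 9). The controlling bound is hour 10, so the problem set finishes at 10 + 9 = hour 19.
Flashcard drill waits on the problem set (finishes hour 19, plus 2-hour gap → hour 21), so it starts at hour 21 and finishes at 21 + 1 = hour 22.
Group study cannot start until flashcard drill (finishes hour 22); the practice exam (finishes hour 11, plus 3-hour gap → hour 14). The controlling bound is hour 22, so group study finishes at 22 + 9 = hour 31.
Note summarizing waits on group study (finishes hour 31, plus 1-hour gap → hour 32), so it starts at hour 32 and finishes at 32 + 5 = hour 37.

37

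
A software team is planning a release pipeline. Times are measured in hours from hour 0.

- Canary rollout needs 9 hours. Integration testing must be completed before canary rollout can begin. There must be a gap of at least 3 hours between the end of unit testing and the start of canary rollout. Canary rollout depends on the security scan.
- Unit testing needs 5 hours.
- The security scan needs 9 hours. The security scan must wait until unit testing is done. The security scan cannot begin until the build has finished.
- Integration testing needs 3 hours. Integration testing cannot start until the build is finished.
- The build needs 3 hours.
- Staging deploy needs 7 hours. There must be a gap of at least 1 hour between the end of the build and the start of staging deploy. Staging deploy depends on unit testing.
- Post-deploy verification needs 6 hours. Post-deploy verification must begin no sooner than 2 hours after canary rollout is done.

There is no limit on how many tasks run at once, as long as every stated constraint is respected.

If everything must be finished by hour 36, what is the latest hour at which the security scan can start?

Post-deploy verification must finish by hour 36; it takes 6 hours, so it must start by 36 − 6 = hour 30.
Since post-deploy verification (must start by hour 30, minus 2-hour gap → hour 28) depends on it, canary rollout must finish by hour 28. Backing off its 9-hour duration gives a latest start of hour 19.
The security scan has to be done before canary rollout (must start by hour 19). That means finishing by hour 19, i.e. starting by 19 − 9 = hour 10.

10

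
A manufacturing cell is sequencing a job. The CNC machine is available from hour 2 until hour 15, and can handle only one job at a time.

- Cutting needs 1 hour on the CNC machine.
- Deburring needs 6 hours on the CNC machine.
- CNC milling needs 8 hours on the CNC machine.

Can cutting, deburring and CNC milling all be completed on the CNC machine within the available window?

No

The CNC machine window is 15 − 2 = 13 hours.
Running back to back, the jobs need 1 + 6 + 8 = 15 hours on the CNC machine.
Since 15 > 13, they cannot all fit.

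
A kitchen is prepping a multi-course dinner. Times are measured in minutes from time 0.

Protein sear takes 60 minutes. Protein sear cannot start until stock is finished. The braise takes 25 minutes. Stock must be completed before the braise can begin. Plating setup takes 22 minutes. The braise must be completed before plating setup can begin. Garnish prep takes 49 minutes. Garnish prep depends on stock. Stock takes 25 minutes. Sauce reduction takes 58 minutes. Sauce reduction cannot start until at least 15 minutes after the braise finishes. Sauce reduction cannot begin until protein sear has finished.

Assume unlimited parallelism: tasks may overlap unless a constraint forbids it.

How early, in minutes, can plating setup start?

50

Stock can start immediately at minute 0; it finishes at minute 25.
The braise cannot begin until stock (finishes minute 25). It runs from minute 25 to 25 + 25 = minute 50.
Plating setup waits on the braise (finishes minute 50), so the earliest it can start is minute 50.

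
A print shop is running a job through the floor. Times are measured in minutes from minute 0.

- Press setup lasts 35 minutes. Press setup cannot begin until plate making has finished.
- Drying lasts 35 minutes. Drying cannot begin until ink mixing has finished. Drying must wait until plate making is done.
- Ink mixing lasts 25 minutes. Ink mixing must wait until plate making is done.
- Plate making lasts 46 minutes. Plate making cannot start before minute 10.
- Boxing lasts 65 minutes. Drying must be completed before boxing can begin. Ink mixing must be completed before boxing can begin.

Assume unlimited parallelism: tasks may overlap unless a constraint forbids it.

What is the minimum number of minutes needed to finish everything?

Plate making cannot begin until its own release at minute 10. It runs from minute 10 to 10 + 46 = minute 56.
After plate making (finishes minute 56), press setup can start at minute 56 and finishes at minute 91.
Ink mixing cannot begin until plate making (finishes minute 56). It runs from minute 56 to 56 + 25 = minute 81.
Drying has to wait for ink mixing (finishes minute 81); plate making (finishes minute 56). The latest of these is minute 81, so drying runs minute 81 to 81 + 35 = minute 116.
Boxing needs all of drying (finishes minute 116); ink mixing (finishes minute 81). That puts its earliest start at minute 116; it finishes at 116 + 65 = minute 181.
All tasks are finished once the last one completes. Finish times: Plate making at 56, Ink mixing at 81, Press setup at 91, Drying at 116, Boxing at 181. The latest is minute 181.

181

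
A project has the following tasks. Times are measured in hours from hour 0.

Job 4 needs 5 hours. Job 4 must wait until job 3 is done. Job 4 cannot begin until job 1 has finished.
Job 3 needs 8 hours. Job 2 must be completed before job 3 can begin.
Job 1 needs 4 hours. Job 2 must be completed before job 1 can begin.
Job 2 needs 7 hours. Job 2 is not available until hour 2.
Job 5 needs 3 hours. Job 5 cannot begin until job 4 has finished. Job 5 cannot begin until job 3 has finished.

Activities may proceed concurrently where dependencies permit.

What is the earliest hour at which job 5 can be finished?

Job 2 waits on its own release at hour 2, so it starts at hour 2 and finishes at 2 + 7 = hour 9.
Job 3 cannot begin until job 2 (finishes hour 9). It runs from hour 9 to 9 + 8 = hour 17.
Job 1 cannot begin until job 2 (finishes hour 9). It runs from hour 9 to 9 + 4 = hour 13.
Job 4 needs all of job 3 (finishes hour 17); job 1 (finishes hour 13). That puts its earliest start at hour 17; it finishes at 17 + 5 = hour 22.
Job 5 has to wait for job 4 (finishes hour 22); job 3 (finishes hour 17). The latest of these is hour 22, so job 5 runs hour 22 to 22 + 3 = hour 25.

25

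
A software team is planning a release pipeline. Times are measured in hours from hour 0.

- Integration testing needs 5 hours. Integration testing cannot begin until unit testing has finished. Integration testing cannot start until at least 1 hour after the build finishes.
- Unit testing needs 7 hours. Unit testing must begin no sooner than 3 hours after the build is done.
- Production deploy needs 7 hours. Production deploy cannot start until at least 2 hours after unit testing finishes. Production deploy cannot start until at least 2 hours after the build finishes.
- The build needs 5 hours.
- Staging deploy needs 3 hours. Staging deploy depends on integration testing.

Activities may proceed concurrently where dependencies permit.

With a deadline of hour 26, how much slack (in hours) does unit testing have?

2

The build has no prerequisites, so it starts at hour 0 and finishes at hour 5.
After the build (finishes hour 5, plus 3-hour gap → hour 8), unit testing can start at hour 8 and finishes at hour 15.

Working backward from the deadline:
To finish by hour 26, staging deploy (duration 3) must start no later than hour 23.
Since staging deploy (must start by hour 23) depends on it, integration testing must finish by hour 23. Backing off its 5-hour duration gives a latest start of hour 18.
Nothing follows production deploy; the deadline of hour 26 is its only limit. It must start by 26 − 7 = hour 19.
Unit testing must finish in time for integration testing (must start by hour 18); production deploy (must start by hour 19, minus 2-hour gap → hour 17). The tightest is hour 17, so unit testing must start by 17 − 7 = hour 10.
So unit testing can start as early as hour 8 and as late as hour 10, giving 10 − 8 = 2 hours of slack.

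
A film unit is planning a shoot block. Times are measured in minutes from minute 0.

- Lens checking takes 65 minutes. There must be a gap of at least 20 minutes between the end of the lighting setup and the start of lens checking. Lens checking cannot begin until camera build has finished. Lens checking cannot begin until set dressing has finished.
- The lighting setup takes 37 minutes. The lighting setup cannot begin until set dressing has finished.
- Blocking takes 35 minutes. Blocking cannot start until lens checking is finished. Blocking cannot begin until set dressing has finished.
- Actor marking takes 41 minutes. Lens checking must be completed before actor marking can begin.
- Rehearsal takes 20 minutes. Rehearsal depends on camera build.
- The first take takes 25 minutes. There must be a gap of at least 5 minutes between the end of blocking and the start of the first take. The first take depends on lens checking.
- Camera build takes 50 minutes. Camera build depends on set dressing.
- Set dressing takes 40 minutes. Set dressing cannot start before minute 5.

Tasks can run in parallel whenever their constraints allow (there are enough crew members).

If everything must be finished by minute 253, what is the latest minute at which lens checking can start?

To finish by minute 253, the first take (duration 25) must start no later than minute 228.
Blocking has to be done before the first take (must start by minute 228, minus 5-minute gap → minute 223). That means finishing by minute 223, i.e. starting by 223 − 35 = minute 188.
To finish by minute 253, actor marking (duration 41) must start no later than minute 212.
For lens checking: blocking (must start by minute 188); actor marking (must start by minute 212); the first take (must start by minute 228). The most restrictive is minute 188; with a 65-minute duration, lens checking must start by minute 123.

123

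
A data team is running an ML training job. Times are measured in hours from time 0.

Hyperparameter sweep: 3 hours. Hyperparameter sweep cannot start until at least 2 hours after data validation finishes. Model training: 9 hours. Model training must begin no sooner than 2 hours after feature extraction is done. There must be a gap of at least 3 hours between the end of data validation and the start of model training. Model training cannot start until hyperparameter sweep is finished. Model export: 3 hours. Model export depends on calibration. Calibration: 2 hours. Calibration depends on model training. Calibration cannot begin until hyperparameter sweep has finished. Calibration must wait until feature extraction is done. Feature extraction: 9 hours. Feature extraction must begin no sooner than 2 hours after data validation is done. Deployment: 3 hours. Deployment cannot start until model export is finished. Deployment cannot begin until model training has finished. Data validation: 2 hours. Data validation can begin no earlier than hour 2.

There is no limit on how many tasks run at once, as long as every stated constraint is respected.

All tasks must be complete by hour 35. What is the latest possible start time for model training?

18

To finish by hour 35, deployment (duration 3) must start no later than hour 32.
Since deployment (must start by hour 32) depends on it, model export must finish by hour 32. Backing off its 3-hour duration gives a latest start of hour 29.
Since model export (must start by hour 29) depends on it, calibration must finish by hour 29. Backing off its 2-hour duration gives a latest start of hour 27.
Model training feeds calibration (must start by hour 27); deployment (must start by hour 32). Taking the minimum, model training must finish by hour 27 and start by 27 − 9 = hour 18.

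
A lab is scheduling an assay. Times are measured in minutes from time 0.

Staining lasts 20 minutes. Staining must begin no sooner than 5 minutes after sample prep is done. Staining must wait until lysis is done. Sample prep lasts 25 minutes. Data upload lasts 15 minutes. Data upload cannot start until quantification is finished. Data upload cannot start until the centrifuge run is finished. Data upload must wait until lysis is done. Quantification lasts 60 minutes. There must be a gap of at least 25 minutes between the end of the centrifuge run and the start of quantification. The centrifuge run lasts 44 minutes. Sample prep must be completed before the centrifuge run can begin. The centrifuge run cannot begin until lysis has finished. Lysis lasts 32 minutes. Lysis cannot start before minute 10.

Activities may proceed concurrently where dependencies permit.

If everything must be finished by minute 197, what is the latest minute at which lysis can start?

Nothing follows data upload; the deadline of minute 197 is its only limit. It must start by 197 − 15 = minute 182.
Quantification feeds into data upload (must start by minute 182); so quantification must finish by minute 182 and therefore start by minute 122.
The centrifuge run has several dependents: quantification (must start by minute 122, minus 25-minute gap → minute 97); data upload (must start by minute 182). The earliest of those limits is minute 97, so the centrifuge run must start by 97 − 44 = minute 53.
To finish by minute 197, staining (duration 20) must start no later than minute 177.
Lysis must finish in time for the centrifuge run (must start by minute 53); staining (must start by minute 177); data upload (must start by minute 182). The tightest is minute 53, so lysis must start by 53 − 32 = minute 21.

21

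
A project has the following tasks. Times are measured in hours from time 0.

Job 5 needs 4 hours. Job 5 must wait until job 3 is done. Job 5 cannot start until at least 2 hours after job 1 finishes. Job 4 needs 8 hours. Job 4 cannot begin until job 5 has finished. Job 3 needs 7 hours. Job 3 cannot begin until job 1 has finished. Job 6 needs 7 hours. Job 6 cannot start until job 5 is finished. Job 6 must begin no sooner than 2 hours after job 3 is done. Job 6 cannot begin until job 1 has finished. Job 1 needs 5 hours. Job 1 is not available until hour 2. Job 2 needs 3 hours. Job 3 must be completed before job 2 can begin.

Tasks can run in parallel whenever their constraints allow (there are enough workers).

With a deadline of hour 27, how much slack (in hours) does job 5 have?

1

Job 1 waits on its own release at hour 2, so it starts at hour 2 and finishes at 2 + 5 = hour 7.
Job 3 cannot begin until job 1 (finishes hour 7). It runs from hour 7 to 7 + 7 = hour 14.
For job 5: job 3 (finishes hour 14); job 1 (finishes hour 7, plus 2-hour gap → hour 9). Taking the maximum gives a start of hour 14, and it finishes at 14 + 4 = hour 18.

Working backward from the deadline:
Job 4 must finish by hour 27; it takes 8 hours, so it must start by 27 − 8 = hour 19.
Job 6 must finish by hour 27; it takes 7 hours, so it must start by 27 − 7 = hour 20.
Job 5 has several dependents: job 4 (must start by hour 19); job 6 (must start by hour 20). The earliest of those limits is hour 19, so job 5 must start by 19 − 4 = hour 15.
So job 5 can start as early as hour 14 and as late as hour 15, giving 15 − 14 = 1 hour of slack.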